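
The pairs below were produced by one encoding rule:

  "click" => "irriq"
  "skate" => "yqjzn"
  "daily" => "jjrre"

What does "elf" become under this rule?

The shift depends on letter class: consonant c→i is +6, but vowel i→r is +9. Vowels shift forward by 9 and consonants shift forward by 6.
On elf: e(vowel)+9=n, l(cons)+6=r, f(cons)+6=l.

nrl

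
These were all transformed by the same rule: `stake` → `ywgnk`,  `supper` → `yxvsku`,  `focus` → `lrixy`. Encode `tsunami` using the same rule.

zvaqgpo

Shifts by position in stake: pos 0: s→y (+6), pos 1: t→w (+3), pos 2: a→g (+6), pos 3: k→n (+3) — repeating every 2. A repeating key of period 2 is used — shifts +6, +3 over and over.
For tsunami: t+6=z, s+3=v, u+6=a, n+3=q, a+6=g, m+3=p, i+6=o.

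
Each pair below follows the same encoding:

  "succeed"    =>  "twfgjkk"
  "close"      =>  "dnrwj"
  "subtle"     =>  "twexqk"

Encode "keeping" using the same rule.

lghtntn

In succeed: s→t is +1, u→w is +2, c→f is +3, c→g is +4 — the shift increases by 1 each position. Each letter shifts forward by (position + 1), i.e. 1, 2, 3, … — the shift grows by one for each successive letter.
Applying it to keeping: k+1=l, e+2=g, e+3=h, p+4=t, i+5=n, n+6=t, g+7=n.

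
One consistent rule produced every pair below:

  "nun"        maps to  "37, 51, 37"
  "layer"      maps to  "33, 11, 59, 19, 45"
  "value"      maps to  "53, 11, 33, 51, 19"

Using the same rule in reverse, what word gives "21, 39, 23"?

n(#14)→37 and u(#21)→51: differences scale by 2, so n = 2·pos + 9. With a=1..z=26, the number is 2·pos + 9.
Decoding 21, 39, 23: 21→(21−9)÷2=6=f, 39→(39−9)÷2=15=o, 23→(23−9)÷2=7=g.

fog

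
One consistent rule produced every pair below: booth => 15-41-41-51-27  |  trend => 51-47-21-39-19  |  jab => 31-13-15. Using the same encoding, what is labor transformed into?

Each letter becomes 2×(its alphabet position, a=1..z=26) + 11.
Applying it to labor: l=12→35, a=1→13, b=2→15, o=15→41, r=18→47.

35-13-15-41-47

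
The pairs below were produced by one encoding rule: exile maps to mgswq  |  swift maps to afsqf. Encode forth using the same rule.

nxbet

In exile: e→m is +8, x→g is +9, i→s is +10, l→w is +11 — the shift increases by 1 each position. Each letter shifts forward by (position + 8), i.e. 8, 9, 10, … — the shift grows by one for each successive letter.
For forth: f+8=n, o+9=x, r+10=b, t+11=e, h+12=t.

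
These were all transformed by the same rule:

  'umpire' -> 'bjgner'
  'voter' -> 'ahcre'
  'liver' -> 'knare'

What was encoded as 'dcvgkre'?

Treating letters as 0–25, the rule is x ↦ 25x + 21 (mod 26).
Reversing it on dcvgkre: d(3)→25·(3−21)≡18=s; c(2)→25·(2−21)≡19=t; v(21)→25·(21−21)≡0=a; g(6)→25·(6−21)≡15=p; k(10)→25·(10−21)≡11=l; r(17)→25·(17−21)≡4=e; e(4)→25·(4−21)≡17=r (all mod 26).

stapler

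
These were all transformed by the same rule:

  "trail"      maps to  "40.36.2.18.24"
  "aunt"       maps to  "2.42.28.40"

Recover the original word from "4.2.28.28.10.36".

t(#20)→40 and r(#18)→36: differences scale by 2, so n = 2·pos + 0. The formula is n = 2×(alphabet index, a=1).
Decoding 4.2.28.28.10.36: 4→(4−0)÷2=2=b, 2→(2−0)÷2=1=a, 28→(28−0)÷2=14=n, 28→(28−0)÷2=14=n, 10→(10−0)÷2=5=e, 36→(36−0)÷2=18=r.

banner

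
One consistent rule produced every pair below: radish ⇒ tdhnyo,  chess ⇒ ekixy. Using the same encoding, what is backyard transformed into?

Letter i (0-indexed) is shifted by i+2, so successive shifts are 2, 3, 4, ….
Applying it to backyard: b+2=d, a+3=d, c+4=g, k+5=p, y+6=e, a+7=h, r+8=z, d+9=m.

ddgpehzm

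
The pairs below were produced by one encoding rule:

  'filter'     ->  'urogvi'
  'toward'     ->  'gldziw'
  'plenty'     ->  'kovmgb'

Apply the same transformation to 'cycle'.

Each pair mirrors across the alphabet (f↔u, i↔r, l↔o): positions sum to 25. Each letter is replaced by its mirror in the alphabet: a↔z, b↔y, c↔x, and so on (the Atbash cipher).
For cycle: c↔x, y↔b, c↔x, l↔o, e↔v.

xbxov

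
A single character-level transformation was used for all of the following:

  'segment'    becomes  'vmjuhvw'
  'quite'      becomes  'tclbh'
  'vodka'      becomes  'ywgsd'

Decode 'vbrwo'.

stool

Shifts by position in segment: pos 0: s→v (+3), pos 1: e→m (+8), pos 2: g→j (+3), pos 3: m→u (+8) — repeating every 2. It's a Vigenère-style cipher with numeric key [3,8]: position i shifts by key[i mod 2].
Decoding vbrwo: v−3=s, b−8=t, r−3=o, w−8=o, o−3=l.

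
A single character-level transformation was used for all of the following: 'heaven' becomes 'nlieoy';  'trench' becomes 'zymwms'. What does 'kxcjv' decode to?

equal

Letter i (0-indexed) is shifted by i+6, so successive shifts are 6, 7, 8, ….
Reversing it on kxcjv: k−6=e, x−7=q, c−8=u, j−9=a, v−10=l.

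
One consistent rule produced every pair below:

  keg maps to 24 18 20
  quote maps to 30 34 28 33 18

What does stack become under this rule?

k is letter #11 and maps to 24: an offset of 13. Letters become their 1-based position plus 13 (so a→14, b→15, …).
For stack: s=19→32, t=20→33, a=1→14, c=3→16, k=11→24.

32 33 14 16 24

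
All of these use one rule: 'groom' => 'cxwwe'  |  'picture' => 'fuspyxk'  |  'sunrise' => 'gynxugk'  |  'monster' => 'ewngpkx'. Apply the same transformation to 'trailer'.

pxauvkx

g(6)→c(2) and r(17)→x(23) fit y≡9x+0 (mod 26); the inverse of 9 mod 26 is 3. This is an affine cipher: with a=0,…,z=25, each position x becomes (9x+0) mod 26.
On trailer: t(19)→9·19+0≡15=p; r(17)→9·17+0≡23=x; a(0)→9·0+0≡0=a; i(8)→9·8+0≡20=u; l(11)→9·11+0≡21=v; e(4)→9·4+0≡10=k; r(17)→9·17+0≡23=x (all mod 26).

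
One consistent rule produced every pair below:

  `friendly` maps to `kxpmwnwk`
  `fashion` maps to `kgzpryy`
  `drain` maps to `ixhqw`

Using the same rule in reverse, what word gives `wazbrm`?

rustic

In friendly: f→k is +5, r→x is +6, i→p is +7, e→m is +8 — the shift increases by 1 each position. Each letter shifts forward by (position + 5), i.e. 5, 6, 7, … — the shift grows by one for each successive letter.
Decoding wazbrm: w−5=r, a−6=u, z−7=s, b−8=t, r−9=i, m−10=c.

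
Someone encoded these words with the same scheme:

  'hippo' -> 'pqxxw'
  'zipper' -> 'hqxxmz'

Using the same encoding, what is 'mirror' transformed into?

Compare letters: h→p is +8, i→q is +8, p→x is +8 — a constant shift. Every letter moves 8 places later in the alphabet, wrapping around z→a.
For mirror: m+8=u, i+8=q, r+8=z, r+8=z, o+8=w, r+8=z.

uqzzwz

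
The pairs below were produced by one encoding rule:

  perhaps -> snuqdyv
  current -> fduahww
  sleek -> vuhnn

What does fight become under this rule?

irjqw

Shifts by position in perhaps: pos 0: p→s (+3), pos 1: e→n (+9), pos 2: r→u (+3), pos 3: h→q (+9) — repeating every 2. The shifts repeat in a cycle of length 2: positions 0,1,… shift by +3, +9, then the pattern repeats.
Applying it to fight: f+3=i, i+9=r, g+3=j, h+9=q, t+3=w.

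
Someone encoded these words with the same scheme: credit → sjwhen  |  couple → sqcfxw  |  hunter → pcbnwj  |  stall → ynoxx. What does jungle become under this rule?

tcbaxw

This is an affine cipher: with a=0,…,z=25, each position x becomes (15x+14) mod 26.
On jungle: j(9)→15·9+14≡19=t; u(20)→15·20+14≡2=c; n(13)→15·13+14≡1=b; g(6)→15·6+14≡0=a; l(11)→15·11+14≡23=x; e(4)→15·4+14≡22=w (all mod 26).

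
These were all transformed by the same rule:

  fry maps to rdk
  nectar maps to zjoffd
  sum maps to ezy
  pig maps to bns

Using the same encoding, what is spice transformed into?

Two shifts are in play — +5 for a/e/i/o/u, +12 for every other letter.
For spice: s(cons)+12=e, p(cons)+12=b, i(vowel)+5=n, c(cons)+12=o, e(vowel)+5=j.

ebnoj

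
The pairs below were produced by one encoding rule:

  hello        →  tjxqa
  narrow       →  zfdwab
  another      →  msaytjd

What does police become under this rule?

Shifts by position in hello: pos 0: h→t (+12), pos 1: e→j (+5), pos 2: l→x (+12), pos 3: l→q (+5) — repeating every 2. It's a Vigenère-style cipher with numeric key [12,5]: position i shifts by key[i mod 2].
For police: p+12=b, o+5=t, l+12=x, i+5=n, c+12=o, e+5=j.

btxnoj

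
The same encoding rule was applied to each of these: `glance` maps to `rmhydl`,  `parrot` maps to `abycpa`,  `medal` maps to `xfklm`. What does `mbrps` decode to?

baker

Shifts by position in glance: pos 0: g→r (+11), pos 1: l→m (+1), pos 2: a→h (+7), pos 3: n→y (+11), pos 4: c→d (+1), pos 5: e→l (+7) — repeating every 3. It's a Vigenère-style cipher with numeric key [11,1,7]: position i shifts by key[i mod 3].
Reversing it on mbrps: m−11=b, b−1=a, r−7=k, p−11=e, s−1=r.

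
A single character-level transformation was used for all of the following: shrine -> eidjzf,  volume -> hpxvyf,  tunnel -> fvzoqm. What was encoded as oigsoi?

church

It's a Vigenère-style cipher with numeric key [12,1]: position i shifts by key[i mod 2].
Decoding oigsoi: o−12=c, i−1=h, g−12=u, s−1=r, o−12=c, i−1=h.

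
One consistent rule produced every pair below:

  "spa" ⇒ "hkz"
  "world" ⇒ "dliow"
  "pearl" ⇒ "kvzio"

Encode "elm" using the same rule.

von

Each pair mirrors across the alphabet (s↔h, p↔k, a↔z): positions sum to 25. This is the alphabet-reversal cipher (Atbash): a becomes z, b becomes y, etc.
For elm: e↔v, l↔o, m↔n.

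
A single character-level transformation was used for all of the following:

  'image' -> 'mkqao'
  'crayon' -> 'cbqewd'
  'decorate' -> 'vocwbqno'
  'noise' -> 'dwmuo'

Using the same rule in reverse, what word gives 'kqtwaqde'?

i(8)→m(12) and m(12)→k(10) fit y≡19x+16 (mod 26); the inverse of 19 mod 26 is 11. Each letter's alphabet position (a=0..z=25) is mapped through 19·x+16 mod 26 — an affine cipher.
Decoding kqtwaqde: k(10)→11·(10−16)≡12=m; q(16)→11·(16−16)≡0=a; t(19)→11·(19−16)≡7=h; w(22)→11·(22−16)≡14=o; a(0)→11·(0−16)≡6=g; q(16)→11·(16−16)≡0=a; d(3)→11·(3−16)≡13=n; e(4)→11·(4−16)≡24=y (all mod 26).

mahogany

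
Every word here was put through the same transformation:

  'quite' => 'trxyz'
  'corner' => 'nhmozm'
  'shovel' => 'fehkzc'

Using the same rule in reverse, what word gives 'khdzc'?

This is an affine cipher: with a=0,…,z=25, each position x becomes (19x+1) mod 26.
Reversing it on khdzc: k(10)→11·(10−1)≡21=v; h(7)→11·(7−1)≡14=o; d(3)→11·(3−1)≡22=w; z(25)→11·(25−1)≡4=e; c(2)→11·(2−1)≡11=l (all mod 26).

vowel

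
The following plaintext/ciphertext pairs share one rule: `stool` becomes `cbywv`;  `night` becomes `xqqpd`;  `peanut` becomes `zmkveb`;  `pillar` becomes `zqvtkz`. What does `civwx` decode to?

salon

Shifts by position in stool: pos 0: s→c (+10), pos 1: t→b (+8), pos 2: o→y (+10), pos 3: o→w (+8) — repeating every 2. The shifts repeat in a cycle of length 2: positions 0,1,… shift by +10, +8, then the pattern repeats.
Reversing it on civwx: c−10=s, i−8=a, v−10=l, w−8=o, x−10=n.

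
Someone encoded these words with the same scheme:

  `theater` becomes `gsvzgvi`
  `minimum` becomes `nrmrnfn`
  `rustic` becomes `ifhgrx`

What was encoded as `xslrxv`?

choice

Each pair mirrors across the alphabet (t↔g, h↔s, e↔v): positions sum to 25. Each letter is replaced by its mirror in the alphabet: a↔z, b↔y, c↔x, and so on (the Atbash cipher).
Undoing it on xslrxv: x↔c, s↔h, l↔o, r↔i, x↔c, v↔e.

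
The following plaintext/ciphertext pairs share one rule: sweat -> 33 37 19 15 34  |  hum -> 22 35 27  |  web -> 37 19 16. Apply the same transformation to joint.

Letters become their 1-based position plus 14 (so a→15, b→16, …).
On joint: j=10→24, o=15→29, i=9→23, n=14→28, t=20→34.

24 29 23 28 34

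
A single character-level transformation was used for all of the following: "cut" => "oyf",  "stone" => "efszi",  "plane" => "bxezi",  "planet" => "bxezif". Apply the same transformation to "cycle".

The shift depends on letter class: consonant c→o is +12, but vowel u→y is +4. Vowels shift forward by 4 and consonants shift forward by 12.
On cycle: c(cons)+12=o, y(cons)+12=k, c(cons)+12=o, l(cons)+12=x, e(vowel)+4=i.

okoxi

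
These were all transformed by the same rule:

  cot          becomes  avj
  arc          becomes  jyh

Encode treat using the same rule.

ahlya

The output letters match the input read backwards, each shifted +7: cot reversed is toc. Read the word backwards and shift each letter +7.
Applying it to treat: reverse → taert; then shift: t+7=a, a+7=h, e+7=l, r+7=y, t+7=a.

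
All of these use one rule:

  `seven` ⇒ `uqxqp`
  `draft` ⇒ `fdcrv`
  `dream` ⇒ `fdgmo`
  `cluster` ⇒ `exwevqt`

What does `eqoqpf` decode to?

Shifts by position in seven: pos 0: s→u (+2), pos 1: e→q (+12), pos 2: v→x (+2), pos 3: e→q (+12) — repeating every 2. A repeating key of period 2 is used — shifts +2, +12 over and over.
Reversing it on eqoqpf: e−2=c, q−12=e, o−2=m, q−12=e, p−2=n, f−12=t.

cement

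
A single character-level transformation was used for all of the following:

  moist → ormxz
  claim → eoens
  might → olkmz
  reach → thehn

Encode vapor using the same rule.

In moist: m→o is +2, o→r is +3, i→m is +4, s→x is +5 — the shift increases by 1 each position. Each letter shifts forward by (position + 2), i.e. 2, 3, 4, … — the shift grows by one for each successive letter.
On vapor: v+2=x, a+3=d, p+4=t, o+5=t, r+6=x.

xdttx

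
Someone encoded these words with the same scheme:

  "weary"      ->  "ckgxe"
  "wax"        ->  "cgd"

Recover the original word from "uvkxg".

Compare letters: w→c is +6, e→k is +6, a→g is +6 — a constant shift. Each letter is shifted forward by 6 in the alphabet (a Caesar shift of +6).
Reversing it on uvkxg: u−6=o, v−6=p, k−6=e, x−6=r, g−6=a.

opera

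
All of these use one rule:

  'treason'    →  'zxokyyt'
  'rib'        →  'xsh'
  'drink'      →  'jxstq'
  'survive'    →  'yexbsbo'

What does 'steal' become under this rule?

yzokr

The shift depends on letter class: consonant t→z is +6, but vowel e→o is +10. Two shifts are in play — +10 for a/e/i/o/u, +6 for every other letter.
For steal: s(cons)+6=y, t(cons)+6=z, e(vowel)+10=o, a(vowel)+10=k, l(cons)+6=r.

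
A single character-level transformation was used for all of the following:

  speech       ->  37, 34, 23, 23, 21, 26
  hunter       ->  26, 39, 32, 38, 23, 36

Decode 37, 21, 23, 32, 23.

s is letter #19 and maps to 37: an offset of 18. The number is (letter's place in the alphabet, a=1) + 18.
Decoding 37, 21, 23, 32, 23: 37→(37−18)÷1=19=s, 21→(21−18)÷1=3=c, 23→(23−18)÷1=5=e, 32→(32−18)÷1=14=n, 23→(23−18)÷1=5=e.

scene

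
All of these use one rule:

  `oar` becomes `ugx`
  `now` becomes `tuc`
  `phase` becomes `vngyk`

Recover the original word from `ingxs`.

charm

Compare letters: o→u is +6, a→g is +6, r→x is +6 — a constant shift. It's a constant shift of +6 (ROT6).
Reversing it on ingxs: i−6=c, n−6=h, g−6=a, x−6=r, s−6=m.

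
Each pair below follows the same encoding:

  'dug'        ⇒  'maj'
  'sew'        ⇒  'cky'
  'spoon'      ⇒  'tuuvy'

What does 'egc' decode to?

The output letters match the input read backwards, each shifted +6: dug reversed is gud. The word is reversed, then every letter is shifted forward by 6.
Decoding egc: shift back: e−6=y, g−6=a, c−6=w → yaw; then reverse → way.

way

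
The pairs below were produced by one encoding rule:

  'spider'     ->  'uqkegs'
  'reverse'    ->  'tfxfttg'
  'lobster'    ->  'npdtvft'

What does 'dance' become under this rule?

Shifts by position in spider: pos 0: s→u (+2), pos 1: p→q (+1), pos 2: i→k (+2), pos 3: d→e (+1) — repeating every 2. A repeating key of period 2 is used — shifts +2, +1 over and over.
Applying it to dance: d+2=f, a+1=b, n+2=p, c+1=d, e+2=g.

fbpdg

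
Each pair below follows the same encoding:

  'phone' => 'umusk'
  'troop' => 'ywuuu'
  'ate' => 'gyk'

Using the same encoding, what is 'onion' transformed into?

The shift depends on letter class: consonant p→u is +5, but vowel o→u is +6. Two shifts are in play — +6 for a/e/i/o/u, +5 for every other letter.
Applying it to onion: o(vowel)+6=u, n(cons)+5=s, i(vowel)+6=o, o(vowel)+6=u, n(cons)+5=s.

usous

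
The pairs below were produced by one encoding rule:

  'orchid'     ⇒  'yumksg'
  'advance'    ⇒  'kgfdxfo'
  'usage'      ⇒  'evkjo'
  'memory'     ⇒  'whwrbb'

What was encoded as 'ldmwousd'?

Shifts by position in orchid: pos 0: o→y (+10), pos 1: r→u (+3), pos 2: c→m (+10), pos 3: h→k (+3) — repeating every 2. A repeating key of period 2 is used — shifts +10, +3 over and over.
Undoing it on ldmwousd: l−10=b, d−3=a, m−10=c, w−3=t, o−10=e, u−3=r, s−10=i, d−3=a.

bacteria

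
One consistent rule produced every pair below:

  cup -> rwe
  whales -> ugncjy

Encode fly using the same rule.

anh

Read the word backwards and shift each letter +2.
Applying it to fly: reverse → ylf; then shift: y+2=a, l+2=n, f+2=h.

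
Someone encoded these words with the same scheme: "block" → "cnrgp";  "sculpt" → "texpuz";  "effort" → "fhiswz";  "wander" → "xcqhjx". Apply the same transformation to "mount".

nqxry

Letter i (0-indexed) is shifted by i+1, so successive shifts are 1, 2, 3, ….
For mount: m+1=n, o+2=q, u+3=x, n+4=r, t+5=y.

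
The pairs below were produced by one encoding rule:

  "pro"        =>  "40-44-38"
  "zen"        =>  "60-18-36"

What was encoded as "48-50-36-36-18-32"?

tunnel

p(#16)→40 and r(#18)→44: differences scale by 2, so n = 2·pos + 8. Each letter becomes 2×(its alphabet position, a=1..z=26) + 8.
Reversing it on 48-50-36-36-18-32: 48→(48−8)÷2=20=t, 50→(50−8)÷2=21=u, 36→(36−8)÷2=14=n, 36→(36−8)÷2=14=n, 18→(18−8)÷2=5=e, 32→(32−8)÷2=12=l.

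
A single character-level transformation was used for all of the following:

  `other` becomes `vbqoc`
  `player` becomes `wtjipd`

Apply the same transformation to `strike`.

Letter i (0-indexed) is shifted by i+7, so successive shifts are 7, 8, 9, ….
Applying it to strike: s+7=z, t+8=b, r+9=a, i+10=s, k+11=v, e+12=q.

zbasvq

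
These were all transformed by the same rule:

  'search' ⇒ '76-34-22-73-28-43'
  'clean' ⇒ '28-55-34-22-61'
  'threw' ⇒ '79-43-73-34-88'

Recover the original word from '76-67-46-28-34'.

s(#19)→76 and e(#5)→34: differences scale by 3, so n = 3·pos + 19. With a=1..z=26, the number is 3·pos + 19.
Decoding 76-67-46-28-34: 76→(76−19)÷3=19=s, 67→(67−19)÷3=16=p, 46→(46−19)÷3=9=i, 28→(28−19)÷3=3=c, 34→(34−19)÷3=5=e.

spice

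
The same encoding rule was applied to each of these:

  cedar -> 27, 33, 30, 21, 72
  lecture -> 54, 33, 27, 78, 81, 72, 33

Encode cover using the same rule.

c(#3)→27 and e(#5)→33: differences scale by 3, so n = 3·pos + 18. The formula is n = 3×(alphabet index, a=1) + 18.
For cover: c=3→27, o=15→63, v=22→84, e=5→33, r=18→72.

27, 63, 84, 33, 72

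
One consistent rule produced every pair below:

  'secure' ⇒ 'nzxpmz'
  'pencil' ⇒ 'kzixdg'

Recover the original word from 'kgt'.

Compare letters: s→n is +21, e→z is +21, c→x is +21 — a constant shift. Every letter moves 21 places later in the alphabet, wrapping around z→a.
Decoding kgt: k−21=p, g−21=l, t−21=y.

ply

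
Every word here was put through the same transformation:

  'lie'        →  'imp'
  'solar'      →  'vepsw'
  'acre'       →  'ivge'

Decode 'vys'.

our

The output letters match the input read backwards, each shifted +4: lie reversed is eil. The word is reversed, then every letter is shifted forward by 4.
Reversing it on vys: shift back: v−4=r, y−4=u, s−4=o → ruo; then reverse → our.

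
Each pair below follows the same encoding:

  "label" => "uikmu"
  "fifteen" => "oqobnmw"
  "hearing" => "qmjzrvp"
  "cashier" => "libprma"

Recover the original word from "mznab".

dress

Shifts by position in label: pos 0: l→u (+9), pos 1: a→i (+8), pos 2: b→k (+9), pos 3: e→m (+8) — repeating every 2. It's a Vigenère-style cipher with numeric key [9,8]: position i shifts by key[i mod 2].
Decoding mznab: m−9=d, z−8=r, n−9=e, a−8=s, b−9=s.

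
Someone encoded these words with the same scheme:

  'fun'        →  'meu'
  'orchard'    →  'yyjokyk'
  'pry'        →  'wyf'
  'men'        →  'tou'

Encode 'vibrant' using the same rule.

The shift depends on letter class: consonant f→m is +7, but vowel u→e is +10. Vowels shift forward by 10 and consonants shift forward by 7.
On vibrant: v(cons)+7=c, i(vowel)+10=s, b(cons)+7=i, r(cons)+7=y, a(vowel)+10=k, n(cons)+7=u, t(cons)+7=a.

csiykua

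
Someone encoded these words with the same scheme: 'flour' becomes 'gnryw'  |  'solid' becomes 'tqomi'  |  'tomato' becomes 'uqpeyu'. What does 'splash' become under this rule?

troexn

Letter i (0-indexed) is shifted by i+1, so successive shifts are 1, 2, 3, ….
For splash: s+1=t, p+2=r, l+3=o, a+4=e, s+5=x, h+6=n.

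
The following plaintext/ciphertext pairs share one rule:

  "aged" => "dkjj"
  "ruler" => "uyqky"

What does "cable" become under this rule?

In aged: a→d is +3, g→k is +4, e→j is +5, d→j is +6 — the shift increases by 1 each position. Letter i (0-indexed) is shifted by i+3, so successive shifts are 3, 4, 5, ….
Applying it to cable: c+3=f, a+4=e, b+5=g, l+6=r, e+7=l.

fegrl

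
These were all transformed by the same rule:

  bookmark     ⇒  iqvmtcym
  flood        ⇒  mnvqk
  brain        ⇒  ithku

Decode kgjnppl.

Shifts by position in bookmark: pos 0: b→i (+7), pos 1: o→q (+2), pos 2: o→v (+7), pos 3: k→m (+2) — repeating every 2. The shifts repeat in a cycle of length 2: positions 0,1,… shift by +7, +2, then the pattern repeats.
Decoding kgjnppl: k−7=d, g−2=e, j−7=c, n−2=l, p−7=i, p−2=n, l−7=e.

decline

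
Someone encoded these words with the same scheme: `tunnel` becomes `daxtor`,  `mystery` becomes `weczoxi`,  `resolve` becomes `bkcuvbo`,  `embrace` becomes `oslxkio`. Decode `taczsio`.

justice

Shifts by position in tunnel: pos 0: t→d (+10), pos 1: u→a (+6), pos 2: n→x (+10), pos 3: n→t (+6) — repeating every 2. A repeating key of period 2 is used — shifts +10, +6 over and over.
Decoding taczsio: t−10=j, a−6=u, c−10=s, z−6=t, s−10=i, i−6=c, o−10=e.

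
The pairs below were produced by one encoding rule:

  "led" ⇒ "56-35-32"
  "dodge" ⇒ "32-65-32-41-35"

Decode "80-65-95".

l(#12)→56 and e(#5)→35: differences scale by 3, so n = 3·pos + 20. Each letter becomes 3×(its alphabet position, a=1..z=26) + 20.
Decoding 80-65-95: 80→(80−20)÷3=20=t, 65→(65−20)÷3=15=o, 95→(95−20)÷3=25=y.

toy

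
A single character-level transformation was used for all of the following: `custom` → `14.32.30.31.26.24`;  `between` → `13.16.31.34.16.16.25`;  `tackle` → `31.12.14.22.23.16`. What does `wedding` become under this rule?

The number is (letter's place in the alphabet, a=1) + 11.
Applying it to wedding: w=23→34, e=5→16, d=4→15, d=4→15, i=9→20, n=14→25, g=7→18.

34.16.15.15.20.25.18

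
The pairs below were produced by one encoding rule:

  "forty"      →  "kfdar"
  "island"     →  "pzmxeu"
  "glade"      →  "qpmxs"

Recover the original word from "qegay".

The output letters match the input read backwards, each shifted +12: forty reversed is ytrof. Read the word backwards and shift each letter +12.
Decoding qegay: shift back: q−12=e, e−12=s, g−12=u, a−12=o, y−12=m → esuom; then reverse → mouse.

mouse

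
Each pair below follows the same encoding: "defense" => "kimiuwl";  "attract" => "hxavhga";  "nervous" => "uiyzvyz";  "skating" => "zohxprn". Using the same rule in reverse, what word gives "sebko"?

laugh

A repeating key of period 2 is used — shifts +7, +4 over and over.
Reversing it on sebko: s−7=l, e−4=a, b−7=u, k−4=g, o−7=h.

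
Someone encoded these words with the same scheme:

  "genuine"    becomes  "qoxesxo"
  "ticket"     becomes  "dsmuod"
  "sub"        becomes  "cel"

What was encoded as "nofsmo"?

device

Every letter moves 10 places later in the alphabet, wrapping around z→a.
Undoing it on nofsmo: n−10=d, o−10=e, f−10=v, s−10=i, m−10=c, o−10=e.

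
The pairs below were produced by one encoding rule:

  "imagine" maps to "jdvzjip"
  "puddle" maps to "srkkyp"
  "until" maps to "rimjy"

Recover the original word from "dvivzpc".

i(8)→j(9) and m(12)→d(3) fit y≡5x+21 (mod 26); the inverse of 5 mod 26 is 21. This is an affine cipher: with a=0,…,z=25, each position x becomes (5x+21) mod 26.
Reversing it on dvivzpc: d(3)→21·(3−21)≡12=m; v(21)→21·(21−21)≡0=a; i(8)→21·(8−21)≡13=n; v(21)→21·(21−21)≡0=a; z(25)→21·(25−21)≡6=g; p(15)→21·(15−21)≡4=e; c(2)→21·(2−21)≡17=r (all mod 26).

manager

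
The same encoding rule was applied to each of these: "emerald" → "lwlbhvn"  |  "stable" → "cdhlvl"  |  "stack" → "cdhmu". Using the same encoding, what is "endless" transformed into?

The shift depends on letter class: consonant m→w is +10, but vowel e→l is +7. Two shifts are in play — +7 for a/e/i/o/u, +10 for every other letter.
Applying it to endless: e(vowel)+7=l, n(cons)+10=x, d(cons)+10=n, l(cons)+10=v, e(vowel)+7=l, s(cons)+10=c, s(cons)+10=c.

lxnvlcc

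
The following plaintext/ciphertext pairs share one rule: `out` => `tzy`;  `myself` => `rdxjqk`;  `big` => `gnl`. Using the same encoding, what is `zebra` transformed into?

Compare letters: o→t is +5, u→z is +5, t→y is +5 — a constant shift. Each letter is shifted forward by 5 in the alphabet (a Caesar shift of +5).
Applying it to zebra: z+5=e, e+5=j, b+5=g, r+5=w, a+5=f.

ejgwf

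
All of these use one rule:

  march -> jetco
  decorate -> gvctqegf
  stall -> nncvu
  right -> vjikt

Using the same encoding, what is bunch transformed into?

jepwd

The output letters match the input read backwards, each shifted +2: march reversed is hcram. Two steps: reverse the string, then apply a Caesar shift of +2.
Applying it to bunch: reverse → hcnub; then shift: h+2=j, c+2=e, n+2=p, u+2=w, b+2=d.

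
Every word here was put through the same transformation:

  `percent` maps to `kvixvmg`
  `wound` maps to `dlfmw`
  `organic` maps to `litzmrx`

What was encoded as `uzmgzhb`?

fantasy

Each pair mirrors across the alphabet (p↔k, e↔v, r↔i): positions sum to 25. This is the alphabet-reversal cipher (Atbash): a becomes z, b becomes y, etc.
Reversing it on uzmgzhb: u↔f, z↔a, m↔n, g↔t, z↔a, h↔s, b↔y.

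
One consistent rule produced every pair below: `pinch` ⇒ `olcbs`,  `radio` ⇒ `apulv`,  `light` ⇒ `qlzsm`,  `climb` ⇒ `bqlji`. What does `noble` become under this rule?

p(15)→o(14) and i(8)→l(11) fit y≡19x+15 (mod 26); the inverse of 19 mod 26 is 11. Each letter's alphabet position (a=0..z=25) is mapped through 19·x+15 mod 26 — an affine cipher.
On noble: n(13)→19·13+15≡2=c; o(14)→19·14+15≡21=v; b(1)→19·1+15≡8=i; l(11)→19·11+15≡16=q; e(4)→19·4+15≡13=n (all mod 26).

cviqn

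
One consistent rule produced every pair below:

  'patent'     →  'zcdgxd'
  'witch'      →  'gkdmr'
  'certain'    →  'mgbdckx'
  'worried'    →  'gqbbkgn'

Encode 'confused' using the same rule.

The rule splits by letter class: vowels +2, consonants +10.
Applying it to confused: c(cons)+10=m, o(vowel)+2=q, n(cons)+10=x, f(cons)+10=p, u(vowel)+2=w, s(cons)+10=c, e(vowel)+2=g, d(cons)+10=n.

mqxpwcgn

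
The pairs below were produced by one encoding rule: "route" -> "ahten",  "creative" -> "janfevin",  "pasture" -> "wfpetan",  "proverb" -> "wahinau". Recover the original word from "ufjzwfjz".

r(17)→a(0) and o(14)→h(7) fit y≡15x+5 (mod 26); the inverse of 15 mod 26 is 7. Each letter's alphabet position (a=0..z=25) is mapped through 15·x+5 mod 26 — an affine cipher.
Undoing it on ufjzwfjz: u(20)→7·(20−5)≡1=b; f(5)→7·(5−5)≡0=a; j(9)→7·(9−5)≡2=c; z(25)→7·(25−5)≡10=k; w(22)→7·(22−5)≡15=p; f(5)→7·(5−5)≡0=a; j(9)→7·(9−5)≡2=c; z(25)→7·(25−5)≡10=k (all mod 26).

backpack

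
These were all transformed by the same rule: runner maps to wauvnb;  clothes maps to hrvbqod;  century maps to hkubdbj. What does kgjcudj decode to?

In runner: r→w is +5, u→a is +6, n→u is +7, n→v is +8 — the shift increases by 1 each position. The shift increases by 1 at each position, starting from +5: 5, 6, 7, ….
Undoing it on kgjcudj: k−5=f, g−6=a, j−7=c, c−8=u, u−9=l, d−10=t, j−11=y.

faculty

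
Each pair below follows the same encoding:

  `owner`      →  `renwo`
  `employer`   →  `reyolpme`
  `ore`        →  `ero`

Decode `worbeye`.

eyebrow

The word is simply reversed.
Decoding worbeye: then reverse → eyebrow.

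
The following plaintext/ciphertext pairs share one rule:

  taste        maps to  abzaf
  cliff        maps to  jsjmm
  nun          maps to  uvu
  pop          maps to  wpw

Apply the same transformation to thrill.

aoyjss

The shift depends on letter class: consonant t→a is +7, but vowel a→b is +1. Vowels shift forward by 1 and consonants shift forward by 7.
For thrill: t(cons)+7=a, h(cons)+7=o, r(cons)+7=y, i(vowel)+1=j, l(cons)+7=s, l(cons)+7=s.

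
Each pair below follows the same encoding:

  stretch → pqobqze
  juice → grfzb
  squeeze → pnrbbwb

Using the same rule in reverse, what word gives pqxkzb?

stance

Compare letters: s→p is +23, t→q is +23, r→o is +23 — a constant shift. This is a Caesar cipher with shift 23.
Undoing it on pqxkzb: p−23=s, q−23=t, x−23=a, k−23=n, z−23=c, b−23=e.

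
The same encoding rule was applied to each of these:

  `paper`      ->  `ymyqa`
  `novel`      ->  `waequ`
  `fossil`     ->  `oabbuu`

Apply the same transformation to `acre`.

The shift depends on letter class: consonant p→y is +9, but vowel a→m is +12. The rule splits by letter class: vowels +12, consonants +9.
Applying it to acre: a(vowel)+12=m, c(cons)+9=l, r(cons)+9=a, e(vowel)+12=q.

mlaq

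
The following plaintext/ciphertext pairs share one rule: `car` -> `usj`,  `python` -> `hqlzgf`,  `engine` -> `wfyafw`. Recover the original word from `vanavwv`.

Compare letters: c→u is +18, a→s is +18, r→j is +18 — a constant shift. Each letter is shifted forward by 18 in the alphabet (a Caesar shift of +18).
Decoding vanavwv: v−18=d, a−18=i, n−18=v, a−18=i, v−18=d, w−18=e, v−18=d.

divided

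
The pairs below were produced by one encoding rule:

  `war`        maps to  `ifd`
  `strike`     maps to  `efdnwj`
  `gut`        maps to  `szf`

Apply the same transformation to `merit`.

yjdnf

Two shifts are in play — +5 for a/e/i/o/u, +12 for every other letter.
Applying it to merit: m(cons)+12=y, e(vowel)+5=j, r(cons)+12=d, i(vowel)+5=n, t(cons)+12=f.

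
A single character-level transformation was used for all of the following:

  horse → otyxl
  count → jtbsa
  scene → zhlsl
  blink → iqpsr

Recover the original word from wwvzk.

The shifts repeat in a cycle of length 2: positions 0,1,… shift by +7, +5, then the pattern repeats.
Reversing it on wwvzk: w−7=p, w−5=r, v−7=o, z−5=u, k−7=d.

proud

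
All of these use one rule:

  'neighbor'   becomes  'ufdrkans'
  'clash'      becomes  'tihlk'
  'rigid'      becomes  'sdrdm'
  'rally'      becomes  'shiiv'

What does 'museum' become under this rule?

bxlfxb

n(13)→u(20) and e(4)→f(5) fit y≡19x+7 (mod 26); the inverse of 19 mod 26 is 11. This is an affine cipher: with a=0,…,z=25, each position x becomes (19x+7) mod 26.
On museum: m(12)→19·12+7≡1=b; u(20)→19·20+7≡23=x; s(18)→19·18+7≡11=l; e(4)→19·4+7≡5=f; u(20)→19·20+7≡23=x; m(12)→19·12+7≡1=b (all mod 26).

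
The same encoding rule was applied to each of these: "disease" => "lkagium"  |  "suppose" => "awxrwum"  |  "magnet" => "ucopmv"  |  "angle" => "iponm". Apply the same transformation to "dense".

Shifts by position in disease: pos 0: d→l (+8), pos 1: i→k (+2), pos 2: s→a (+8), pos 3: e→g (+2) — repeating every 2. It's a Vigenère-style cipher with numeric key [8,2]: position i shifts by key[i mod 2].
Applying it to dense: d+8=l, e+2=g, n+8=v, s+2=u, e+8=m.

lgvum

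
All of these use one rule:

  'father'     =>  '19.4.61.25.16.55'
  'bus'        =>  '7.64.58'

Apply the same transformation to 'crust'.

10.55.64.58.61

f(#6)→19 and a(#1)→4: differences scale by 3, so n = 3·pos + 1. With a=1..z=26, the number is 3·pos + 1.
For crust: c=3→10, r=18→55, u=21→64, s=19→58, t=20→61.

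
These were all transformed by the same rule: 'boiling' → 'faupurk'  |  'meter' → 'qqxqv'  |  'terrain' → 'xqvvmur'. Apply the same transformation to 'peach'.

The shift depends on letter class: consonant b→f is +4, but vowel o→a is +12. Vowels shift forward by 12 and consonants shift forward by 4.
Applying it to peach: p(cons)+4=t, e(vowel)+12=q, a(vowel)+12=m, c(cons)+4=g, h(cons)+4=l.

tqmgl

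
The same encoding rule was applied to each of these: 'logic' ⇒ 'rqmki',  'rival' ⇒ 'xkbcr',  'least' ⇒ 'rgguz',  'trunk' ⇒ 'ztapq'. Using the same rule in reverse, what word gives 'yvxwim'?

A repeating key of period 2 is used — shifts +6, +2 over and over.
Decoding yvxwim: y−6=s, v−2=t, x−6=r, w−2=u, i−6=c, m−2=k.

struck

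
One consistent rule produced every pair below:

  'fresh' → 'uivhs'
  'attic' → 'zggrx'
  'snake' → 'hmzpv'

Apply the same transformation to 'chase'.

Each pair mirrors across the alphabet (f↔u, r↔i, e↔v): positions sum to 25. Letters are reflected about the middle of the alphabet (position → 25−position): Atbash.
For chase: c↔x, h↔s, a↔z, s↔h, e↔v.

xszhv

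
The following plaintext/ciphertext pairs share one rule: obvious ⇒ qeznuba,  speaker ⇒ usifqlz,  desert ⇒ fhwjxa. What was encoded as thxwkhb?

retreat

Letter i (0-indexed) is shifted by i+2, so successive shifts are 2, 3, 4, ….
Decoding thxwkhb: t−2=r, h−3=e, x−4=t, w−5=r, k−6=e, h−7=a, b−8=t.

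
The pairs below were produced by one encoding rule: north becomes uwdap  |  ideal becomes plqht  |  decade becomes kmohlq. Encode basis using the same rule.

iiepa

It's a Vigenère-style cipher with numeric key [7,8,12]: position i shifts by key[i mod 3].
On basis: b+7=i, a+8=i, s+12=e, i+7=p, s+8=a.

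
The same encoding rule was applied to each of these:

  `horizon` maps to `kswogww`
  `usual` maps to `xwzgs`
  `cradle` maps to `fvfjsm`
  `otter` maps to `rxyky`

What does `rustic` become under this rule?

In horizon: h→k is +3, o→s is +4, r→w is +5, i→o is +6 — the shift increases by 1 each position. The shift increases by 1 at each position, starting from +3: 3, 4, 5, ….
For rustic: r+3=u, u+4=y, s+5=x, t+6=z, i+7=p, c+8=k.

uyxzpk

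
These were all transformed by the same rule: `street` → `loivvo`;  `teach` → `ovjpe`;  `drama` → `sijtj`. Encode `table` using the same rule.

s(18)→l(11) and t(19)→o(14) fit y≡3x+9 (mod 26); the inverse of 3 mod 26 is 9. This is an affine cipher: with a=0,…,z=25, each position x becomes (3x+9) mod 26.
Applying it to table: t(19)→3·19+9≡14=o; a(0)→3·0+9≡9=j; b(1)→3·1+9≡12=m; l(11)→3·11+9≡16=q; e(4)→3·4+9≡21=v (all mod 26).

ojmqv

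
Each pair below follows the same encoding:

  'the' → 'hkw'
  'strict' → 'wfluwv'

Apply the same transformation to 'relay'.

bdohu

Read the word backwards and shift each letter +3.
For relay: reverse → yaler; then shift: y+3=b, a+3=d, l+3=o, e+3=h, r+3=u.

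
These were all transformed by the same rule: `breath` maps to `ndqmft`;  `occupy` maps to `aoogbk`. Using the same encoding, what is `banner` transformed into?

nmzzqd

Each letter is shifted forward by 12 in the alphabet (a Caesar shift of +12).
On banner: b+12=n, a+12=m, n+12=z, n+12=z, e+12=q, r+12=d.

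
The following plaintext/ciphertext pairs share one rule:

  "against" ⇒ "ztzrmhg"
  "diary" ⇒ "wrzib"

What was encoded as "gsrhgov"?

thistle

Each pair mirrors across the alphabet (a↔z, g↔t, a↔z): positions sum to 25. This is the alphabet-reversal cipher (Atbash): a becomes z, b becomes y, etc.
Decoding gsrhgov: g↔t, s↔h, r↔i, h↔s, g↔t, o↔l, v↔e.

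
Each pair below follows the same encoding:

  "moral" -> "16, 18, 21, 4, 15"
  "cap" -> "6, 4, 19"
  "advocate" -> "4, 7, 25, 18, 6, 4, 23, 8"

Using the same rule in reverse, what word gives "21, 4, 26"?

m is letter #13 and maps to 16: an offset of 3. Each letter is replaced by its alphabet position (a=1..z=26) + 3.
Reversing it on 21, 4, 26: 21→(21−3)÷1=18=r, 4→(4−3)÷1=1=a, 26→(26−3)÷1=23=w.

raw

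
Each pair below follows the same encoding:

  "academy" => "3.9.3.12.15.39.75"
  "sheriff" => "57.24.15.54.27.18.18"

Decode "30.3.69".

With a=1..z=26, the number is 3·pos.
Undoing it on 30.3.69: 30→(30−0)÷3=10=j, 3→(3−0)÷3=1=a, 69→(69−0)÷3=23=w.

jaw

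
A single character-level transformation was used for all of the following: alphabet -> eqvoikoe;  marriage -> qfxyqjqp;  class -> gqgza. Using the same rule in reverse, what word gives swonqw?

origin

Letter i (0-indexed) is shifted by i+4, so successive shifts are 4, 5, 6, ….
Decoding swonqw: s−4=o, w−5=r, o−6=i, n−7=g, q−8=i, w−9=n.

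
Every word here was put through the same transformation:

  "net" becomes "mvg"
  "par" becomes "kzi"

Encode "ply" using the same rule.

Each pair mirrors across the alphabet (n↔m, e↔v, t↔g): positions sum to 25. Letters are reflected about the middle of the alphabet (position → 25−position): Atbash.
For ply: p↔k, l↔o, y↔b.

kob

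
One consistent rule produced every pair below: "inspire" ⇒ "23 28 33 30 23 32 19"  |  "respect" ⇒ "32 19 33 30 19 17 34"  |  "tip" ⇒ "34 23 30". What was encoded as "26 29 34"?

i is letter #9 and maps to 23: an offset of 14. Each letter is replaced by its alphabet position (a=1..z=26) + 14.
Decoding 26 29 34: 26→(26−14)÷1=12=l, 29→(29−14)÷1=15=o, 34→(34−14)÷1=20=t.

lot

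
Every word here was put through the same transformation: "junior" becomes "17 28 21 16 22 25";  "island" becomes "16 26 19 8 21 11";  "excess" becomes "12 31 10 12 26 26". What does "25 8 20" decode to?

Each letter is replaced by its alphabet position (a=1..z=26) + 7.
Decoding 25 8 20: 25→(25−7)÷1=18=r, 8→(8−7)÷1=1=a, 20→(20−7)÷1=13=m.

ram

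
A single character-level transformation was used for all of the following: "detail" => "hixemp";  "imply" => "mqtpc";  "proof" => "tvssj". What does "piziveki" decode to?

Compare letters: d→h is +4, e→i is +4, t→x is +4 — a constant shift. Every letter moves 4 places later in the alphabet, wrapping around z→a.
Undoing it on piziveki: p−4=l, i−4=e, z−4=v, i−4=e, v−4=r, e−4=a, k−4=g, i−4=e.

leverage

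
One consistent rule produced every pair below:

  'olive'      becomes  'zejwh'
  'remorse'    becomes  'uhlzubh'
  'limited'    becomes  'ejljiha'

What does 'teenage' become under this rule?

This is an affine cipher: with a=0,…,z=25, each position x becomes (7x+5) mod 26.
Applying it to teenage: t(19)→7·19+5≡8=i; e(4)→7·4+5≡7=h; e(4)→7·4+5≡7=h; n(13)→7·13+5≡18=s; a(0)→7·0+5≡5=f; g(6)→7·6+5≡21=v; e(4)→7·4+5≡7=h (all mod 26).

ihhsfvh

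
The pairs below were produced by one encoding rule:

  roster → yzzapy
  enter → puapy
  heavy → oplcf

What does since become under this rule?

ztujp

The shift depends on letter class: consonant r→y is +7, but vowel o→z is +11. Two shifts are in play — +11 for a/e/i/o/u, +7 for every other letter.
On since: s(cons)+7=z, i(vowel)+11=t, n(cons)+7=u, c(cons)+7=j, e(vowel)+11=p.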